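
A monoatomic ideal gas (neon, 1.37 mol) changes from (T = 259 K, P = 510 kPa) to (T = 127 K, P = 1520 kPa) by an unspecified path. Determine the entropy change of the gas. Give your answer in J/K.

ΔS = -32.7 J/K

ΔS = nC_p ln(T₂/T₁) − nR ln(P₂/P₁), with C_p = 5R/2 = 20.79 J mol⁻¹ K⁻¹ for a monoatomic ideal gas.
ΔS = 1.37 × [20.79 × ln(127/259) − 8.314 × ln(1520/510)] = -32.7 J/K.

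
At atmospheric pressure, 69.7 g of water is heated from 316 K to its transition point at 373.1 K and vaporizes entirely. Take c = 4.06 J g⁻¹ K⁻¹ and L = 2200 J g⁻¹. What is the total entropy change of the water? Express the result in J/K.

ΔS = 458 J/K

Warming step: ΔS₁ = m c ln(T_tr/T_i) = 69.7 × 4.06 × ln(373.1/316) = 47 J/K.
Phase change: ΔS₂ = +mL/T_tr = 69.7 × 2200 / 373.1 = 411 J/K.
ΔS_total = (47) + (411) = 458 J/K.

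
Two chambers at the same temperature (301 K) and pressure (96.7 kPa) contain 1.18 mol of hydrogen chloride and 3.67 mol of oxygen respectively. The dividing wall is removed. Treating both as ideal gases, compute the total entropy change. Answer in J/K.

Mole fractions: x_A = 1.18/4.85 = 0.243, x_B = 0.757.
ΔS_mix = −R(n_A ln x_A + n_B ln x_B) = −8.314 × (1.18 ln 0.243 + 3.67 ln 0.757) = 22.4 J/K.

ΔS_mix = 22.4 J/K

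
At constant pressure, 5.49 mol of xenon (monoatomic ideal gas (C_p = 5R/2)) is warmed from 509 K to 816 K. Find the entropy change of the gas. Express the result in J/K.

ΔS = 53.9 J/K

At constant pressure, ΔS = nC_p ln(T₂/T₁) with C_p = 5R/2 = 20.79 J mol⁻¹ K⁻¹.
ΔS = 5.49 × 20.79 × ln(816/509) = 53.9 J/K.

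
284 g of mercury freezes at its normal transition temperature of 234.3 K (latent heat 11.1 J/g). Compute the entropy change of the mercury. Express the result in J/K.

ΔS = -13.5 J/K

Heat released by the substance: Q = −mL = −284 × 11.1 = −3152.4 J.
At constant T, ΔS = Q_rev/T = −3152.4 / 234.3 = -13.5 J/K.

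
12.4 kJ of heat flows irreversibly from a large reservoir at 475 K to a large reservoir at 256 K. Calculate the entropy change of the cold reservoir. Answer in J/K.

ΔS_cold = 48.4 J/K

The cold reservoir gains heat Q, so ΔS_cold = +Q/T_C = 12400/256 = 48.4 J/K.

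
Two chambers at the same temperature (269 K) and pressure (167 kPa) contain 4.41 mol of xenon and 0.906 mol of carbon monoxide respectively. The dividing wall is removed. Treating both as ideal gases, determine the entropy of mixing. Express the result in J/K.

ΔS_mix = 20.2 J/K

Mole fractions: x_A = 4.41/5.32 = 0.83, x_B = 0.17.
ΔS_mix = −R(n_A ln x_A + n_B ln x_B) = −8.314 × (4.41 ln 0.83 + 0.906 ln 0.17) = 20.2 J/K.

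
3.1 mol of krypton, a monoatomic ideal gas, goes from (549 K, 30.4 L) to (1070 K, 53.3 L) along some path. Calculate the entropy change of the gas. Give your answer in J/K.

ΔS = 40.3 J/K

Entropy is a state function: ΔS = nC_V ln(T₂/T₁) + nR ln(V₂/V₁), with C_V = 3R/2 = 12.47 J mol⁻¹ K⁻¹ for a monoatomic ideal gas.
ΔS = 3.1 × [12.47 × ln(1070/549) + 8.314 × ln(53.3/30.4)] = 40.3 J/K.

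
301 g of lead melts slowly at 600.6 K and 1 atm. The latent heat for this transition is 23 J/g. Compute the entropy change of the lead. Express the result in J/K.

Heat absorbed by the substance: Q = mL = 301 × 23 = 6923 J.
At constant T, ΔS = Q_rev/T = 6923 / 600.6 = 11.5 J/K.

ΔS = 11.5 J/K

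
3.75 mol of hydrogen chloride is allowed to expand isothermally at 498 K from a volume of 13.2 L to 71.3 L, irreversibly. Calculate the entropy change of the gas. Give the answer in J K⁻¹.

Entropy is a state function, so ΔS_gas depends only on the end states.
For an isothermal ideal gas ΔS_gas = nR ln(V₂/V₁) = 3.75 × 8.314 × ln(71.3/13.2) = 52.6 J/K.

ΔS_gas = 52.6 J/K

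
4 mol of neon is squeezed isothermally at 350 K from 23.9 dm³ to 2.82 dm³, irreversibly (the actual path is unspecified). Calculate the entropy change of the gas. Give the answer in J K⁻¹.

Entropy is a state function, so ΔS_gas depends only on the end states.
For an isothermal ideal gas ΔS_gas = nR ln(V₂/V₁) = 4 × 8.314 × ln(2.82/23.9) = -71.1 J/K.

ΔS_gas = -71.1 J/K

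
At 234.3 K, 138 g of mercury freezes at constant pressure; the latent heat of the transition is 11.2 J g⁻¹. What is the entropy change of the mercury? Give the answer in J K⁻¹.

ΔS = -6.6 J/K

Heat released by the substance: Q = −mL = −138 × 11.2 = −1545.6 J.
At constant T, ΔS = Q_rev/T = −1545.6 / 234.3 = -6.6 J/K.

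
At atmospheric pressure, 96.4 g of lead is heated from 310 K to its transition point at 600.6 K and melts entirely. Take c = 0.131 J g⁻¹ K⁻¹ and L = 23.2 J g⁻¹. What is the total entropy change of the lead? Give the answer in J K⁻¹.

Warming step: ΔS₁ = m c ln(T_tr/T_i) = 96.4 × 0.131 × ln(600.6/310) = 8.352 J/K.
Phase change: ΔS₂ = +mL/T_tr = 96.4 × 23.2 / 600.6 = 3.724 J/K.
ΔS_total = (8.352) + (3.724) = 12.1 J/K.

ΔS = 12.1 J/K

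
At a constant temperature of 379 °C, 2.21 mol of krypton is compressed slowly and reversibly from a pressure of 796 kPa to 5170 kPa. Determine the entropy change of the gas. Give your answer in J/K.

ΔS_gas = -34.4 J/K

For an isothermal ideal gas ΔS_gas = nR ln(P₁/P₂) = 2.21 × 8.314 × ln(796/5170) = -34.4 J/K.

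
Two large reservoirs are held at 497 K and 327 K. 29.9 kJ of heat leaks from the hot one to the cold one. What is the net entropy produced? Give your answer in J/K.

ΔS_hot = −Q/T_H = −29900/497 = -60.16 J/K and ΔS_cold = +Q/T_C = 29900/327 = 91.44 J/K.
ΔS_total = -60.16 + 91.44 = 31.3 J/K, positive as the second law requires.

ΔS_total = 31.3 J/K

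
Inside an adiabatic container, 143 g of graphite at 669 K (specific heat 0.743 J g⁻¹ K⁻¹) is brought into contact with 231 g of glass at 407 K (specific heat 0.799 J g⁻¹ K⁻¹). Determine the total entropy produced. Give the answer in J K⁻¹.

ΔS_total = 8.62 J/K

Energy balance: T_f = (m₁c₁T₁ + m₂c₂T₂)/(m₁c₁ + m₂c₂) = 502.72 K.
ΔS₁ = m₁c₁ ln(T_f/T₁) = 106.249 × ln(502.72/669) = -30.36 J/K.
ΔS₂ = m₂c₂ ln(T_f/T₂) = 184.569 × ln(502.72/407) = 38.98 J/K.
ΔS_total = -30.36 + 38.98 = 8.62 J/K.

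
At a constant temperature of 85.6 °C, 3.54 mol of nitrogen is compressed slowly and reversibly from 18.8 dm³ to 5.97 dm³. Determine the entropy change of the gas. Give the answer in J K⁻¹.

For an isothermal ideal gas ΔS_gas = nR ln(V₂/V₁) = 3.54 × 8.314 × ln(5.97/18.8) = -33.8 J/K.

ΔS_gas = -33.8 J/K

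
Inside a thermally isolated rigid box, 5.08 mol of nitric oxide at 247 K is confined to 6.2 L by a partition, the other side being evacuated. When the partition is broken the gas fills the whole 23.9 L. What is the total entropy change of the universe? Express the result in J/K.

For an ideal gas in free expansion Q = 0 and W = 0, so T is unchanged.
Entropy is a state function; using a reversible isothermal path, ΔS_gas = nR ln(V₂/V₁) = 5.08 × 8.314 × ln(23.9/6.2) = 57 J/K.
The insulated surroundings exchange no heat, so ΔS_surr = 0 and ΔS_universe = ΔS_gas.

ΔS_universe = 57 J/K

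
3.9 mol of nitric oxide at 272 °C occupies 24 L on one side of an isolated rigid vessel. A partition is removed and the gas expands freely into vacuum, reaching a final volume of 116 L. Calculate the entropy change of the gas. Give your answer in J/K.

ΔS_gas = 51.1 J/K

For an ideal gas in free expansion Q = 0 and W = 0, so T is unchanged.
Entropy is a state function; using a reversible isothermal path, ΔS_gas = nR ln(V₂/V₁) = 3.9 × 8.314 × ln(116/24) = 51.1 J/K.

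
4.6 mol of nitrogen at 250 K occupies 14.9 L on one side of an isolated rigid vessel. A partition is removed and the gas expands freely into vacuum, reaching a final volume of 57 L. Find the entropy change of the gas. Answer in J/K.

ΔS_gas = 51.3 J/K

No heat is exchanged and no work is done, so the ideal-gas temperature stays constant.
Entropy is a state function; using a reversible isothermal path, ΔS_gas = nR ln(V₂/V₁) = 4.6 × 8.314 × ln(57/14.9) = 51.3 J/K.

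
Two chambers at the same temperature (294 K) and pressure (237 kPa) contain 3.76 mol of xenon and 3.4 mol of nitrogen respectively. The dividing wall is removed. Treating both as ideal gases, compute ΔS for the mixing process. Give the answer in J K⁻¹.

Mole fractions: x_A = 3.76/7.16 = 0.525, x_B = 0.475.
ΔS_mix = −R(n_A ln x_A + n_B ln x_B) = −8.314 × (3.76 ln 0.525 + 3.4 ln 0.475) = 41.2 J/K.

ΔS_mix = 41.2 J/K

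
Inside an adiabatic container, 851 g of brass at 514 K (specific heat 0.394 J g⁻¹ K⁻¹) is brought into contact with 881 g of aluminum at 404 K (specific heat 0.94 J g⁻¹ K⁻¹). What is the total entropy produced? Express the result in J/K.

ΔS_total = 7.15 J/K

Energy balance: T_f = (m₁c₁T₁ + m₂c₂T₂)/(m₁c₁ + m₂c₂) = 435.7 K.
ΔS₁ = m₁c₁ ln(T_f/T₁) = 335.294 × ln(435.7/514) = -55.41 J/K.
ΔS₂ = m₂c₂ ln(T_f/T₂) = 828.14 × ln(435.7/404) = 62.56 J/K.
ΔS_total = -55.41 + 62.56 = 7.15 J/K.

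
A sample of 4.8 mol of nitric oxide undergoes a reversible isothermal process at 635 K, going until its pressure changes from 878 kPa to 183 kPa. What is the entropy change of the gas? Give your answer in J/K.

ΔS_gas = 62.6 J/K

For an isothermal ideal gas ΔS_gas = nR ln(P₁/P₂) = 4.8 × 8.314 × ln(878/183) = 62.6 J/K.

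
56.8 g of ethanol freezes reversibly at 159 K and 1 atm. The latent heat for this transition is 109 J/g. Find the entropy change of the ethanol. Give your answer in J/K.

ΔS = -38.9 J/K

Heat released by the substance: Q = −mL = −56.8 × 109 = −6191.2 J.
At constant T, ΔS = Q_rev/T = −6191.2 / 159 = -38.9 J/K.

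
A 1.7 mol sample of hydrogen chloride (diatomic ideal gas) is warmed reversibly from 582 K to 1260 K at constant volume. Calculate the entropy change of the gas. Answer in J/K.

At constant volume, ΔS = nC_V ln(T₂/T₁) with C_V = 5R/2 = 20.79 J mol⁻¹ K⁻¹.
ΔS = 1.7 × 20.79 × ln(1260/582) = 27.3 J/K.

ΔS = 27.3 J/K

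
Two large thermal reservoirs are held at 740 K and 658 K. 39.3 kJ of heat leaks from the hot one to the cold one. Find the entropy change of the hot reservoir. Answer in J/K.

The hot reservoir loses heat Q, so ΔS_hot = −Q/T_H = −39300/740 = -53.1 J/K.

ΔS_hot = -53.1 J/K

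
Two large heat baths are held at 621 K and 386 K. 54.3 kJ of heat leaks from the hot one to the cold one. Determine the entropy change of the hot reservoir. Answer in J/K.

The hot reservoir loses heat Q, so ΔS_hot = −Q/T_H = −54300/621 = -87.4 J/K.

ΔS_hot = -87.4 J/K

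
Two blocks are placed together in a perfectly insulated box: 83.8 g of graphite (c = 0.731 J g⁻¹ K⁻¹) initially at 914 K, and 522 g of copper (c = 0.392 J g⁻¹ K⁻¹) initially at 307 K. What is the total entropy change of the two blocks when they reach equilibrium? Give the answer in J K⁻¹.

ΔS_total = 33 J/K

Energy balance: T_f = (m₁c₁T₁ + m₂c₂T₂)/(m₁c₁ + m₂c₂) = 446.85 K.
ΔS₁ = m₁c₁ ln(T_f/T₁) = 61.2578 × ln(446.85/914) = -43.84 J/K.
ΔS₂ = m₂c₂ ln(T_f/T₂) = 204.624 × ln(446.85/307) = 76.81 J/K.
ΔS_total = -43.84 + 76.81 = 33 J/K.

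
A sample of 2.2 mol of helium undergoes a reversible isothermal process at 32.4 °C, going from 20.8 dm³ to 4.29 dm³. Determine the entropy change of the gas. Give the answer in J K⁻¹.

ΔS_gas = -28.9 J/K

For an isothermal ideal gas ΔS_gas = nR ln(V₂/V₁) = 2.2 × 8.314 × ln(4.29/20.8) = -28.9 J/K.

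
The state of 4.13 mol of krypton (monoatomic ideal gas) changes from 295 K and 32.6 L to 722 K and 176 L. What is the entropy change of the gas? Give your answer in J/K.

Entropy is a state function: ΔS = nC_V ln(T₂/T₁) + nR ln(V₂/V₁), with C_V = 3R/2 = 12.47 J mol⁻¹ K⁻¹ for a monoatomic ideal gas.
ΔS = 4.13 × [12.47 × ln(722/295) + 8.314 × ln(176/32.6)] = 104 J/K.

ΔS = 104 J/K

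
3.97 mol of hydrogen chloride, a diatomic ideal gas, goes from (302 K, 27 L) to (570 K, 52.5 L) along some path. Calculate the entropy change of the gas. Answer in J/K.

ΔS = 74.4 J/K

Entropy is a state function: ΔS = nC_V ln(T₂/T₁) + nR ln(V₂/V₁), with C_V = 5R/2 = 20.79 J mol⁻¹ K⁻¹ for a diatomic ideal gas.
ΔS = 3.97 × [20.79 × ln(570/302) + 8.314 × ln(52.5/27)] = 74.4 J/K.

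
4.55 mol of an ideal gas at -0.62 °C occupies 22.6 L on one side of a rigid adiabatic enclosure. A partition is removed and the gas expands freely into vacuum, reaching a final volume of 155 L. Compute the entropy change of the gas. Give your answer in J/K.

For an ideal gas in free expansion Q = 0 and W = 0, so T is unchanged.
Entropy is a state function; using a reversible isothermal path, ΔS_gas = nR ln(V₂/V₁) = 4.55 × 8.314 × ln(155/22.6) = 72.8 J/K.

ΔS_gas = 72.8 J/K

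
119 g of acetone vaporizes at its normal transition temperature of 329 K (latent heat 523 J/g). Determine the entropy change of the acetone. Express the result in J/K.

Heat absorbed by the substance: Q = mL = 119 × 523 = 62237 J.
At constant T, ΔS = Q_rev/T = 62237 / 329 = 189 J/K.

ΔS = 189 J/K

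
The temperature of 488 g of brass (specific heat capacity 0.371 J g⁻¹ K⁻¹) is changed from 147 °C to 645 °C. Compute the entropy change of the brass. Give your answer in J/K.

ΔS = 142 J/K

In kelvin: T₁ = 420.15 K, T₂ = 918.15 K. ΔS = ∫dQ_rev/T = m c ln(T₂/T₁) = 488 × 0.371 × ln(918.15/420.15) = 142 J/K.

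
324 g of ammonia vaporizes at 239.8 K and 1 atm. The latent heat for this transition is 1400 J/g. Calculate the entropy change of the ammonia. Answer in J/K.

Heat absorbed by the substance: Q = mL = 324 × 1400 = 453600 J.
At constant T, ΔS = Q_rev/T = 453600 / 239.8 = 1890 J/K.

ΔS = 1890 J/K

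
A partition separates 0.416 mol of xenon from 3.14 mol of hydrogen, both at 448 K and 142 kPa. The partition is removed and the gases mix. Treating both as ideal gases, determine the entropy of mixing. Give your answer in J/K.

Mole fractions: x_A = 0.416/3.56 = 0.117, x_B = 0.883.
ΔS_mix = −R(n_A ln x_A + n_B ln x_B) = −8.314 × (0.416 ln 0.117 + 3.14 ln 0.883) = 10.7 J/K.

ΔS_mix = 10.7 J/K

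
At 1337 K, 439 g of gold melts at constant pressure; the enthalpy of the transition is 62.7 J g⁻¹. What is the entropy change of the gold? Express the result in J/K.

Heat absorbed by the substance: Q = mL = 439 × 62.7 = 27525.3 J.
At constant T, ΔS = Q_rev/T = 27525.3 / 1337 = 20.6 J/K.

ΔS = 20.6 J/K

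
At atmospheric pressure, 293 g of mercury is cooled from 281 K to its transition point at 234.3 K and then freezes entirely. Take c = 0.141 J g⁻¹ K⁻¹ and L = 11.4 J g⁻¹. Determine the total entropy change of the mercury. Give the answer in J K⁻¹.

ΔS = -21.8 J/K

Cooling step: ΔS₁ = m c ln(T_tr/T_i) = 293 × 0.141 × ln(234.3/281) = -7.509 J/K.
Phase change: ΔS₂ = −mL/T_tr = −293 × 11.4 / 234.3 = -14.26 J/K.
ΔS_total = (-7.509) + (-14.26) = -21.8 J/K.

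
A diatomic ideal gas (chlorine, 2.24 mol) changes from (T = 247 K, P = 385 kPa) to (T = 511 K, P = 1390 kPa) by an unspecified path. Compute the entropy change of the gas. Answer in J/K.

ΔS = nC_p ln(T₂/T₁) − nR ln(P₂/P₁), with C_p = 7R/2 = 29.1 J mol⁻¹ K⁻¹ for a diatomic ideal gas.
ΔS = 2.24 × [29.1 × ln(511/247) − 8.314 × ln(1390/385)] = 23.5 J/K.

ΔS = 23.5 J/K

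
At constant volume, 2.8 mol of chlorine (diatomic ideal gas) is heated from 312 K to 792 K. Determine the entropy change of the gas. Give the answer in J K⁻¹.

ΔS = 54.2 J/K

At constant volume, ΔS = nC_V ln(T₂/T₁) with C_V = 5R/2 = 20.79 J mol⁻¹ K⁻¹.
ΔS = 2.8 × 20.79 × ln(792/312) = 54.2 J/K.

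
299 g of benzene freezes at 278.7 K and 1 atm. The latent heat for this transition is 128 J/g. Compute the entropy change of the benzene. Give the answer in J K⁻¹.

ΔS = -137 J/K

Heat released by the substance: Q = −mL = −299 × 128 = −38272 J.
At constant T, ΔS = Q_rev/T = −38272 / 278.7 = -137 J/K.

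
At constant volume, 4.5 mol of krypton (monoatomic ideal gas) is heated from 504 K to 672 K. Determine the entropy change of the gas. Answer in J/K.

ΔS = 16.1 J/K

At constant volume, ΔS = nC_V ln(T₂/T₁) with C_V = 3R/2 = 12.47 J mol⁻¹ K⁻¹.
ΔS = 4.5 × 12.47 × ln(672/504) = 16.1 J/K.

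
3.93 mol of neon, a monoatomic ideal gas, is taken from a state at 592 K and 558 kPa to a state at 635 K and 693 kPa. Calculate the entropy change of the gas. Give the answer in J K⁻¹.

ΔS = nC_p ln(T₂/T₁) − nR ln(P₂/P₁), with C_p = 5R/2 = 20.79 J mol⁻¹ K⁻¹ for a monoatomic ideal gas.
ΔS = 3.93 × [20.79 × ln(635/592) − 8.314 × ln(693/558)] = -1.35 J/K.

ΔS = -1.35 J/K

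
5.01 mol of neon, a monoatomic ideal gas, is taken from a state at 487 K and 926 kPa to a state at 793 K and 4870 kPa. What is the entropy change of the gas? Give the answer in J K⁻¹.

ΔS = -18.4 J/K

ΔS = nC_p ln(T₂/T₁) − nR ln(P₂/P₁), with C_p = 5R/2 = 20.79 J mol⁻¹ K⁻¹ for a monoatomic ideal gas.
ΔS = 5.01 × [20.79 × ln(793/487) − 8.314 × ln(4870/926)] = -18.4 J/K.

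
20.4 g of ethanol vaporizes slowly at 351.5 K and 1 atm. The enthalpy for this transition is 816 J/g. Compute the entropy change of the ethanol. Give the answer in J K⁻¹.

Heat absorbed by the substance: Q = mL = 20.4 × 816 = 16646.4 J.
At constant T, ΔS = Q_rev/T = 16646.4 / 351.5 = 47.4 J/K.

ΔS = 47.4 J/K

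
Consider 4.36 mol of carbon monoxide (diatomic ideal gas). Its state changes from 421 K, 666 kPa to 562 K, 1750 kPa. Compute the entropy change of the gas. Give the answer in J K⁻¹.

ΔS = nC_p ln(T₂/T₁) − nR ln(P₂/P₁), with C_p = 7R/2 = 29.1 J mol⁻¹ K⁻¹ for a diatomic ideal gas.
ΔS = 4.36 × [29.1 × ln(562/421) − 8.314 × ln(1750/666)] = 1.63 J/K.

ΔS = 1.63 J/K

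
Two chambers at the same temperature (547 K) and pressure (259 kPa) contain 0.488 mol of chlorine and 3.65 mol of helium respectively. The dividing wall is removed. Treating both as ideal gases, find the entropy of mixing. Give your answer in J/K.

ΔS_mix = 12.5 J/K

Mole fractions: x_A = 0.488/4.14 = 0.118, x_B = 0.882.
ΔS_mix = −R(n_A ln x_A + n_B ln x_B) = −8.314 × (0.488 ln 0.118 + 3.65 ln 0.882) = 12.5 J/K.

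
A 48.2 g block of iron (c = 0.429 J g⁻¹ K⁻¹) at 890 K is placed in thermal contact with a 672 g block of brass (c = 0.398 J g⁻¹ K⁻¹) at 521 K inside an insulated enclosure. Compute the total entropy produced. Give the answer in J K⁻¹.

ΔS_total = 3.21 J/K

Energy balance: T_f = (m₁c₁T₁ + m₂c₂T₂)/(m₁c₁ + m₂c₂) = 547.48 K.
ΔS₁ = m₁c₁ ln(T_f/T₁) = 20.6778 × ln(547.48/890) = -10.05 J/K.
ΔS₂ = m₂c₂ ln(T_f/T₂) = 267.456 × ln(547.48/521) = 13.26 J/K.
ΔS_total = -10.05 + 13.26 = 3.21 J/K.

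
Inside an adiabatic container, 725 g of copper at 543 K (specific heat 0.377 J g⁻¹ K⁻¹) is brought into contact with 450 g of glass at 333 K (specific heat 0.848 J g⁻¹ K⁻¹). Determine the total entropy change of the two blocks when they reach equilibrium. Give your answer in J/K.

ΔS_total = 19.4 J/K

Energy balance: T_f = (m₁c₁T₁ + m₂c₂T₂)/(m₁c₁ + m₂c₂) = 420.64 K.
ΔS₁ = m₁c₁ ln(T_f/T₁) = 273.325 × ln(420.64/543) = -69.79 J/K.
ΔS₂ = m₂c₂ ln(T_f/T₂) = 381.6 × ln(420.64/333) = 89.16 J/K.
ΔS_total = -69.79 + 89.16 = 19.4 J/K.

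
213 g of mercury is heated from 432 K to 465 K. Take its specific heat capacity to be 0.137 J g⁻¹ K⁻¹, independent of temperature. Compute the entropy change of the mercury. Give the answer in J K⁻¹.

ΔS = 2.15 J/K

ΔS = ∫dQ_rev/T = m c ln(T₂/T₁) = 213 × 0.137 × ln(465/432) = 2.15 J/K.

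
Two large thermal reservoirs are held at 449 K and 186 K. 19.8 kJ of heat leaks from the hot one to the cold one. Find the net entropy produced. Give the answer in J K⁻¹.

ΔS_total = 62.4 J/K

ΔS_hot = −Q/T_H = −19800/449 = -44.1 J/K and ΔS_cold = +Q/T_C = 19800/186 = 106.5 J/K.
ΔS_total = -44.1 + 106.5 = 62.4 J/K, positive as the second law requires.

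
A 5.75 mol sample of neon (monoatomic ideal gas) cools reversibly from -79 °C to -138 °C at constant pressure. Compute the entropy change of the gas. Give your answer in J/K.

ΔS = -43.3 J/K

In kelvin: T₁ = 194.15 K, T₂ = 135.15 K. At constant pressure, ΔS = nC_p ln(T₂/T₁) with C_p = 5R/2 = 20.79 J mol⁻¹ K⁻¹.
ΔS = 5.75 × 20.79 × ln(135.15/194.15) = -43.3 J/K.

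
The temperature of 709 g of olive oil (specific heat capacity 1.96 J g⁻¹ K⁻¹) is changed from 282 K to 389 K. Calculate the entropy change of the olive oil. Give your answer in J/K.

ΔS = 447 J/K

ΔS = ∫dQ_rev/T = m c ln(T₂/T₁) = 709 × 1.96 × ln(389/282) = 447 J/K.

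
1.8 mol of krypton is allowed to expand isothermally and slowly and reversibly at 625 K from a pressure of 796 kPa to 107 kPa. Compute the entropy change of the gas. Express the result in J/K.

ΔS_gas = 30 J/K

For an isothermal ideal gas ΔS_gas = nR ln(P₁/P₂) = 1.8 × 8.314 × ln(796/107) = 30 J/K.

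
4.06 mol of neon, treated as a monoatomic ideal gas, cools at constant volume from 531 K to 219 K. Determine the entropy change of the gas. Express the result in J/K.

At constant volume, ΔS = nC_V ln(T₂/T₁) with C_V = 3R/2 = 12.47 J mol⁻¹ K⁻¹.
ΔS = 4.06 × 12.47 × ln(219/531) = -44.8 J/K.

ΔS = -44.8 J/K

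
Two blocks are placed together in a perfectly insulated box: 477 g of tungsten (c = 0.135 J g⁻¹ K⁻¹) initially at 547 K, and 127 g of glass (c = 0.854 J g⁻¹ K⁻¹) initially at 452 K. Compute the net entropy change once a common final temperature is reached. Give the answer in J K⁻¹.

Energy balance: T_f = (m₁c₁T₁ + m₂c₂T₂)/(m₁c₁ + m₂c₂) = 487.39 K.
ΔS₁ = m₁c₁ ln(T_f/T₁) = 64.395 × ln(487.39/547) = -7.43 J/K.
ΔS₂ = m₂c₂ ln(T_f/T₂) = 108.458 × ln(487.39/452) = 8.176 J/K.
ΔS_total = -7.43 + 8.176 = 0.746 J/K.

ΔS_total = 0.746 J/K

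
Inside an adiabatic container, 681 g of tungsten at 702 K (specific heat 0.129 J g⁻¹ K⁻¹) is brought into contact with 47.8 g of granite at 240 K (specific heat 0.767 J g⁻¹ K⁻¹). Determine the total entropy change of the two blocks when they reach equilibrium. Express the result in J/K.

Energy balance: T_f = (m₁c₁T₁ + m₂c₂T₂)/(m₁c₁ + m₂c₂) = 565.96 K.
ΔS₁ = m₁c₁ ln(T_f/T₁) = 87.849 × ln(565.96/702) = -18.92 J/K.
ΔS₂ = m₂c₂ ln(T_f/T₂) = 36.6626 × ln(565.96/240) = 31.45 J/K.
ΔS_total = -18.92 + 31.45 = 12.5 J/K.

ΔS_total = 12.5 J/K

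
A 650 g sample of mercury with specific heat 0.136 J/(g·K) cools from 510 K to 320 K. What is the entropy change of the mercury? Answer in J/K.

ΔS = ∫dQ_rev/T = m c ln(T₂/T₁) = 650 × 0.136 × ln(320/510) = -41.2 J/K.

ΔS = -41.2 J/K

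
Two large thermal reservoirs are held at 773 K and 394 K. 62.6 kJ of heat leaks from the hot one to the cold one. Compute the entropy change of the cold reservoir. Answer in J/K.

The cold reservoir gains heat Q, so ΔS_cold = +Q/T_C = 62600/394 = 159 J/K.

ΔS_cold = 159 J/K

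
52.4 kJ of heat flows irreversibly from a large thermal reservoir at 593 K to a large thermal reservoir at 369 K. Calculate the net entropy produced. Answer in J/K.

ΔS_total = 53.6 J/K

ΔS_hot = −Q/T_H = −52400/593 = -88.36 J/K and ΔS_cold = +Q/T_C = 52400/369 = 142 J/K.
ΔS_total = -88.36 + 142 = 53.6 J/K, positive as the second law requires.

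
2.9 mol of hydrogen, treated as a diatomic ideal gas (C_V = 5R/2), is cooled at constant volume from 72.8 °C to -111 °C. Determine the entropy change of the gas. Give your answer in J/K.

ΔS = -45.7 J/K

In kelvin: T₁ = 345.95 K, T₂ = 162.15 K. At constant volume, ΔS = nC_V ln(T₂/T₁) with C_V = 5R/2 = 20.79 J mol⁻¹ K⁻¹.
ΔS = 2.9 × 20.79 × ln(162.15/345.95) = -45.7 J/K.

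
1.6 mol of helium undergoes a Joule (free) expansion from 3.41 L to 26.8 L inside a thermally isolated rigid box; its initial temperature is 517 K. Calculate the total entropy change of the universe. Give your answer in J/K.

ΔS_universe = 27.4 J/K

No heat is exchanged and no work is done, so the ideal-gas temperature stays constant.
Entropy is a state function; using a reversible isothermal path, ΔS_gas = nR ln(V₂/V₁) = 1.6 × 8.314 × ln(26.8/3.41) = 27.4 J/K.
The insulated surroundings exchange no heat, so ΔS_surr = 0 and ΔS_universe = ΔS_gas.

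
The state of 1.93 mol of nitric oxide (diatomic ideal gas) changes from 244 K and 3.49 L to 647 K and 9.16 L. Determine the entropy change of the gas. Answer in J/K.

ΔS = 54.6 J/K

Entropy is a state function: ΔS = nC_V ln(T₂/T₁) + nR ln(V₂/V₁), with C_V = 5R/2 = 20.79 J mol⁻¹ K⁻¹ for a diatomic ideal gas.
ΔS = 1.93 × [20.79 × ln(647/244) + 8.314 × ln(9.16/3.49)] = 54.6 J/K.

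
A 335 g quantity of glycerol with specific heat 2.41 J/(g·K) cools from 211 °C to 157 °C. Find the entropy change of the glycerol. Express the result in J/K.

In kelvin: T₁ = 484.15 K, T₂ = 430.15 K. ΔS = ∫dQ_rev/T = m c ln(T₂/T₁) = 335 × 2.41 × ln(430.15/484.15) = -95.5 J/K.

ΔS = -95.5 J/K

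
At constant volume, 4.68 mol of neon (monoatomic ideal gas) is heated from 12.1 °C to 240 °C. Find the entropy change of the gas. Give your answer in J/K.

In kelvin: T₁ = 285.25 K, T₂ = 513.15 K. At constant volume, ΔS = nC_V ln(T₂/T₁) with C_V = 3R/2 = 12.47 J mol⁻¹ K⁻¹.
ΔS = 4.68 × 12.47 × ln(513.15/285.25) = 34.3 J/K.

ΔS = 34.3 J/K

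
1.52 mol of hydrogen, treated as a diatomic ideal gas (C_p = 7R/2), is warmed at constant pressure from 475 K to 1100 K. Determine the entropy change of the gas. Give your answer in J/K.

At constant pressure, ΔS = nC_p ln(T₂/T₁) with C_p = 7R/2 = 29.1 J mol⁻¹ K⁻¹.
ΔS = 1.52 × 29.1 × ln(1100/475) = 37.1 J/K.

ΔS = 37.1 J/K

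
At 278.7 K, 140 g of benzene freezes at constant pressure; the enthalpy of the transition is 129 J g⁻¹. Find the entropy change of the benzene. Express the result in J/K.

ΔS = -64.8 J/K

Heat released by the substance: Q = −mL = −140 × 129 = −18060 J.
At constant T, ΔS = Q_rev/T = −18060 / 278.7 = -64.8 J/K.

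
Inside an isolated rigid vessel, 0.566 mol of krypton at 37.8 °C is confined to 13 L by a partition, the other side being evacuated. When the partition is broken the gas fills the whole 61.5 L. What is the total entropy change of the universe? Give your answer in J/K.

ΔS_universe = 7.31 J/K

For an ideal gas in free expansion Q = 0 and W = 0, so T is unchanged.
Entropy is a state function; using a reversible isothermal path, ΔS_gas = nR ln(V₂/V₁) = 0.566 × 8.314 × ln(61.5/13) = 7.31 J/K.
The insulated surroundings exchange no heat, so ΔS_surr = 0 and ΔS_universe = ΔS_gas.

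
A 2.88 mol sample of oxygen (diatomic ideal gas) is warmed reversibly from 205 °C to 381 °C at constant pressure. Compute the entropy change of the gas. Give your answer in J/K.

ΔS = 26.3 J/K

In kelvin: T₁ = 478.15 K, T₂ = 654.15 K. At constant pressure, ΔS = nC_p ln(T₂/T₁) with C_p = 7R/2 = 29.1 J mol⁻¹ K⁻¹.
ΔS = 2.88 × 29.1 × ln(654.15/478.15) = 26.3 J/K.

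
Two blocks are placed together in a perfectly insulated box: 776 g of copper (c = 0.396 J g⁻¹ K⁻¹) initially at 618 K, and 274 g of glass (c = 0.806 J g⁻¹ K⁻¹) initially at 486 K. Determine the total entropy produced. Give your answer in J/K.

Energy balance: T_f = (m₁c₁T₁ + m₂c₂T₂)/(m₁c₁ + m₂c₂) = 562.8 K.
ΔS₁ = m₁c₁ ln(T_f/T₁) = 307.296 × ln(562.8/618) = -28.75 J/K.
ΔS₂ = m₂c₂ ln(T_f/T₂) = 220.844 × ln(562.8/486) = 32.4 J/K.
ΔS_total = -28.75 + 32.4 = 3.65 J/K.

ΔS_total = 3.65 J/K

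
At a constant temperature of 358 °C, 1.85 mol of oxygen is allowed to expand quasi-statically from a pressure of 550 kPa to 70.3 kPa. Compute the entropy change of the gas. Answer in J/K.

For an isothermal ideal gas ΔS_gas = nR ln(P₁/P₂) = 1.85 × 8.314 × ln(550/70.3) = 31.6 J/K.

ΔS_gas = 31.6 J/K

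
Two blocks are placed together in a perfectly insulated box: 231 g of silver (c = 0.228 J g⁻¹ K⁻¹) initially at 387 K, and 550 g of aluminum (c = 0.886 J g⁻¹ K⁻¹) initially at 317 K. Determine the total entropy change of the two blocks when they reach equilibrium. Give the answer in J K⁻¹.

ΔS_total = 0.998 J/K

Energy balance: T_f = (m₁c₁T₁ + m₂c₂T₂)/(m₁c₁ + m₂c₂) = 323.83 K.
ΔS₁ = m₁c₁ ln(T_f/T₁) = 52.668 × ln(323.83/387) = -9.3861 J/K.
ΔS₂ = m₂c₂ ln(T_f/T₂) = 487.3 × ln(323.83/317) = 10.384 J/K.
ΔS_total = -9.3861 + 10.384 = 0.998 J/K.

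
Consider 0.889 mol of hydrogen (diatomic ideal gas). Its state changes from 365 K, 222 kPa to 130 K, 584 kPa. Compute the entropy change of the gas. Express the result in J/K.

ΔS = -33.9 J/K

ΔS = nC_p ln(T₂/T₁) − nR ln(P₂/P₁), with C_p = 7R/2 = 29.1 J mol⁻¹ K⁻¹ for a diatomic ideal gas.
ΔS = 0.889 × [29.1 × ln(130/365) − 8.314 × ln(584/222)] = -33.9 J/K.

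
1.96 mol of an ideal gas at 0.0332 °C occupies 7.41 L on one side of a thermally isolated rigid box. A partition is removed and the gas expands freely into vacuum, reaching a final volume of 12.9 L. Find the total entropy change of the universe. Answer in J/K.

ΔS_universe = 9.03 J/K

No heat is exchanged and no work is done, so the ideal-gas temperature stays constant.
Entropy is a state function; using a reversible isothermal path, ΔS_gas = nR ln(V₂/V₁) = 1.96 × 8.314 × ln(12.9/7.41) = 9.03 J/K.
The insulated surroundings exchange no heat, so ΔS_surr = 0 and ΔS_universe = ΔS_gas.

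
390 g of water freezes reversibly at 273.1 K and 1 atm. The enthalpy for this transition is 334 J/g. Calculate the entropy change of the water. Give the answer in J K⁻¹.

ΔS = -477 J/K

Heat released by the substance: Q = −mL = −390 × 334 = −130260 J.
At constant T, ΔS = Q_rev/T = −130260 / 273.1 = -477 J/K.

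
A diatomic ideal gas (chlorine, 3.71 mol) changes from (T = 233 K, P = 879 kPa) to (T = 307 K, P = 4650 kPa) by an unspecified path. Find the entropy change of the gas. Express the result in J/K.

ΔS = -21.6 J/K

ΔS = nC_p ln(T₂/T₁) − nR ln(P₂/P₁), with C_p = 7R/2 = 29.1 J mol⁻¹ K⁻¹ for a diatomic ideal gas.
ΔS = 3.71 × [29.1 × ln(307/233) − 8.314 × ln(4650/879)] = -21.6 J/K.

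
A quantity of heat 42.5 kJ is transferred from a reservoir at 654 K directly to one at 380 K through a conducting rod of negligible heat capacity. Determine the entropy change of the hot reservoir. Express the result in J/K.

The hot reservoir loses heat Q, so ΔS_hot = −Q/T_H = −42500/654 = -65 J/K.

ΔS_hot = -65 J/K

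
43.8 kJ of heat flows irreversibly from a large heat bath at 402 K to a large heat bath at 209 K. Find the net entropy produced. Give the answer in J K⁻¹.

ΔS_hot = −Q/T_H = −43800/402 = -109 J/K and ΔS_cold = +Q/T_C = 43800/209 = 209.6 J/K.
ΔS_total = -109 + 209.6 = 101 J/K, positive as the second law requires.

ΔS_total = 101 J/K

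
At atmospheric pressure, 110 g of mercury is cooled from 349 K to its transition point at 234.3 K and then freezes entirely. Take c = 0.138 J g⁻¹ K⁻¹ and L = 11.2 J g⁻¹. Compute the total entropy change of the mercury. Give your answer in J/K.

Cooling step: ΔS₁ = m c ln(T_tr/T_i) = 110 × 0.138 × ln(234.3/349) = -6.049 J/K.
Phase change: ΔS₂ = −mL/T_tr = −110 × 11.2 / 234.3 = -5.258 J/K.
ΔS_total = (-6.049) + (-5.258) = -11.3 J/K.

ΔS = -11.3 J/K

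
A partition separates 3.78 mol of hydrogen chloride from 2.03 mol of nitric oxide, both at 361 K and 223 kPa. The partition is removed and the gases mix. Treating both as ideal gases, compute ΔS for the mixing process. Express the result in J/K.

ΔS_mix = 31.3 J/K

Mole fractions: x_A = 3.78/5.81 = 0.651, x_B = 0.349.
ΔS_mix = −R(n_A ln x_A + n_B ln x_B) = −8.314 × (3.78 ln 0.651 + 2.03 ln 0.349) = 31.3 J/K.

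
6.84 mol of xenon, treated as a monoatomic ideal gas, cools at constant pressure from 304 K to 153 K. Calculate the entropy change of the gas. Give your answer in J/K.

At constant pressure, ΔS = nC_p ln(T₂/T₁) with C_p = 5R/2 = 20.79 J mol⁻¹ K⁻¹.
ΔS = 6.84 × 20.79 × ln(153/304) = -97.6 J/K.

ΔS = -97.6 J/K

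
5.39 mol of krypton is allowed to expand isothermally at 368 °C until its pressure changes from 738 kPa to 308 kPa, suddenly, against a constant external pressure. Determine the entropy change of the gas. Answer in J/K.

ΔS_gas = 39.2 J/K

Entropy is a state function, so ΔS_gas depends only on the end states.
For an isothermal ideal gas ΔS_gas = nR ln(P₁/P₂) = 5.39 × 8.314 × ln(738/308) = 39.2 J/K.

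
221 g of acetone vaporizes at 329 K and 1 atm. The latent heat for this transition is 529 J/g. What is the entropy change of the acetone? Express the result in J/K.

ΔS = 355 J/K

Heat absorbed by the substance: Q = mL = 221 × 529 = 116909 J.
At constant T, ΔS = Q_rev/T = 116909 / 329 = 355 J/K.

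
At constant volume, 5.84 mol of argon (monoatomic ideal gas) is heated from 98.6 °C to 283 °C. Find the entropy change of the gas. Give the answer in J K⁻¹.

In kelvin: T₁ = 371.75 K, T₂ = 556.15 K. At constant volume, ΔS = nC_V ln(T₂/T₁) with C_V = 3R/2 = 12.47 J mol⁻¹ K⁻¹.
ΔS = 5.84 × 12.47 × ln(556.15/371.75) = 29.3 J/K.

ΔS = 29.3 J/K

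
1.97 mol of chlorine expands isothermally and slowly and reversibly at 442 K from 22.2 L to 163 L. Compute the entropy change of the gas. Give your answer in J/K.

For an isothermal ideal gas ΔS_gas = nR ln(V₂/V₁) = 1.97 × 8.314 × ln(163/22.2) = 32.7 J/K.

ΔS_gas = 32.7 J/K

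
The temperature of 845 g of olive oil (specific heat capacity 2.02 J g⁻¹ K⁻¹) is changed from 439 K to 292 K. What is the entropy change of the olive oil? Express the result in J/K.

ΔS = -696 J/K

ΔS = ∫dQ_rev/T = m c ln(T₂/T₁) = 845 × 2.02 × ln(292/439) = -696 J/K.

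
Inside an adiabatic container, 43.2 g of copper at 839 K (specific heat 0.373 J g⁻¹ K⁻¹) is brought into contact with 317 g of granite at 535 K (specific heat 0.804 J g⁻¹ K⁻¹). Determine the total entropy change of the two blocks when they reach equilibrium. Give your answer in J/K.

ΔS_total = 1.75 J/K

Energy balance: T_f = (m₁c₁T₁ + m₂c₂T₂)/(m₁c₁ + m₂c₂) = 553.08 K.
ΔS₁ = m₁c₁ ln(T_f/T₁) = 16.1136 × ln(553.08/839) = -6.715 J/K.
ΔS₂ = m₂c₂ ln(T_f/T₂) = 254.868 × ln(553.08/535) = 8.469 J/K.
ΔS_total = -6.715 + 8.469 = 1.75 J/K.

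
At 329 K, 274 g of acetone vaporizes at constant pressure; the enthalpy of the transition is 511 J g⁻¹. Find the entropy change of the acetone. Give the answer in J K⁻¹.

Heat absorbed by the substance: Q = mL = 274 × 511 = 140014 J.
At constant T, ΔS = Q_rev/T = 140014 / 329 = 426 J/K.

ΔS = 426 J/K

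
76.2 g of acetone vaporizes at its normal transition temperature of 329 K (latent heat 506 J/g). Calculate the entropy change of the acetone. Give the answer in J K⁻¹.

Heat absorbed by the substance: Q = mL = 76.2 × 506 = 38557.2 J.
At constant T, ΔS = Q_rev/T = 38557.2 / 329 = 117 J/K.

ΔS = 117 J/K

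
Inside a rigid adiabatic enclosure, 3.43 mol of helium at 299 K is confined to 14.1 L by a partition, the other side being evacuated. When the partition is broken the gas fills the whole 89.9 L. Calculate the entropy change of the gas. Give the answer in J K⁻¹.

ΔS_gas = 52.8 J/K

No heat is exchanged and no work is done, so the ideal-gas temperature stays constant.
Entropy is a state function; using a reversible isothermal path, ΔS_gas = nR ln(V₂/V₁) = 3.43 × 8.314 × ln(89.9/14.1) = 52.8 J/K.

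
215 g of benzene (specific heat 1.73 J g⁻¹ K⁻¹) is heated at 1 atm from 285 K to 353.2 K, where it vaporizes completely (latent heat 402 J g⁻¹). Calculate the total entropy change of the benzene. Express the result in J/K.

Warming step: ΔS₁ = m c ln(T_tr/T_i) = 215 × 1.73 × ln(353.2/285) = 79.8 J/K.
Phase change: ΔS₂ = +mL/T_tr = 215 × 402 / 353.2 = 244.71 J/K.
ΔS_total = (79.8) + (244.71) = 325 J/K.

ΔS = 325 J/K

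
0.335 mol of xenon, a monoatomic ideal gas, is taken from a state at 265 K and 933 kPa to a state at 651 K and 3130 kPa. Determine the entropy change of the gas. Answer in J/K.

ΔS = nC_p ln(T₂/T₁) − nR ln(P₂/P₁), with C_p = 5R/2 = 20.79 J mol⁻¹ K⁻¹ for a monoatomic ideal gas.
ΔS = 0.335 × [20.79 × ln(651/265) − 8.314 × ln(3130/933)] = 2.89 J/K.

ΔS = 2.89 J/K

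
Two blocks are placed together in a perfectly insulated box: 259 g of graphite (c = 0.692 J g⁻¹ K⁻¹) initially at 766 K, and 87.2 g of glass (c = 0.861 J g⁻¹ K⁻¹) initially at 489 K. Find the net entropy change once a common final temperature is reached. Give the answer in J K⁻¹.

Energy balance: T_f = (m₁c₁T₁ + m₂c₂T₂)/(m₁c₁ + m₂c₂) = 684.22 K.
ΔS₁ = m₁c₁ ln(T_f/T₁) = 179.228 × ln(684.22/766) = -20.235 J/K.
ΔS₂ = m₂c₂ ln(T_f/T₂) = 75.0792 × ln(684.22/489) = 25.221 J/K.
ΔS_total = -20.235 + 25.221 = 4.99 J/K.

ΔS_total = 4.99 J/K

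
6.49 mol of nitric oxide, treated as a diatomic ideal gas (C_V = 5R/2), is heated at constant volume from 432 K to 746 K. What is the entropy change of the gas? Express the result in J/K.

ΔS = 73.7 J/K

At constant volume, ΔS = nC_V ln(T₂/T₁) with C_V = 5R/2 = 20.79 J mol⁻¹ K⁻¹.
ΔS = 6.49 × 20.79 × ln(746/432) = 73.7 J/K.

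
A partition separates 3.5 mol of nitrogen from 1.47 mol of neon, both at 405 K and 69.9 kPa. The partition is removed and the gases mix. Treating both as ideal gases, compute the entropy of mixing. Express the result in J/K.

Mole fractions: x_A = 3.5/4.97 = 0.704, x_B = 0.296.
ΔS_mix = −R(n_A ln x_A + n_B ln x_B) = −8.314 × (3.5 ln 0.704 + 1.47 ln 0.296) = 25.1 J/K.

ΔS_mix = 25.1 J/K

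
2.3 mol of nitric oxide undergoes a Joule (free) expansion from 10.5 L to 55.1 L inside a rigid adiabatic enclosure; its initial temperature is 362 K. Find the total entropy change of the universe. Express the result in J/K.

For an ideal gas in free expansion Q = 0 and W = 0, so T is unchanged.
Entropy is a state function; using a reversible isothermal path, ΔS_gas = nR ln(V₂/V₁) = 2.3 × 8.314 × ln(55.1/10.5) = 31.7 J/K.
The insulated surroundings exchange no heat, so ΔS_surr = 0 and ΔS_universe = ΔS_gas.

ΔS_universe = 31.7 J/K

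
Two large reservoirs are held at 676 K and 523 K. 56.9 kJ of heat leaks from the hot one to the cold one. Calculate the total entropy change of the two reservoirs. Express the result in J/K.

ΔS_total = 24.6 J/K

ΔS_hot = −Q/T_H = −56900/676 = -84.17 J/K and ΔS_cold = +Q/T_C = 56900/523 = 108.8 J/K.
ΔS_total = -84.17 + 108.8 = 24.6 J/K, positive as the second law requires.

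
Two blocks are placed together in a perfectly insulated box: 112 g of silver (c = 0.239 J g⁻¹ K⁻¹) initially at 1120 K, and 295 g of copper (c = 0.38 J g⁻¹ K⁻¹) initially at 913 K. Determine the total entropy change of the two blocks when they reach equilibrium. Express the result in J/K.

Energy balance: T_f = (m₁c₁T₁ + m₂c₂T₂)/(m₁c₁ + m₂c₂) = 952.9 K.
ΔS₁ = m₁c₁ ln(T_f/T₁) = 26.768 × ln(952.9/1120) = -4.325 J/K.
ΔS₂ = m₂c₂ ln(T_f/T₂) = 112.1 × ln(952.9/913) = 4.795 J/K.
ΔS_total = -4.325 + 4.795 = 0.47 J/K.

ΔS_total = 0.47 J/K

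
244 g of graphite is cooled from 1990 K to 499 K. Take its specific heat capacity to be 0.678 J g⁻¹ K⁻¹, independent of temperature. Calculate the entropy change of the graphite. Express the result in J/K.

ΔS = -229 J/K

ΔS = ∫dQ_rev/T = m c ln(T₂/T₁) = 244 × 0.678 × ln(499/1990) = -229 J/K.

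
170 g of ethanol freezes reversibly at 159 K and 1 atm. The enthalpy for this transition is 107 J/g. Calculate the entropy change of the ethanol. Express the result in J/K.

Heat released by the substance: Q = −mL = −170 × 107 = −18190 J.
At constant T, ΔS = Q_rev/T = −18190 / 159 = -114 J/K.

ΔS = -114 J/K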